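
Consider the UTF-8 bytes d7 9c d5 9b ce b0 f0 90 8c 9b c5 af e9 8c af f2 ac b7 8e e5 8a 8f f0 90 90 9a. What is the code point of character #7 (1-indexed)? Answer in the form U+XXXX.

U+ACDCE

Offset 0: leading byte 0xD7 = 11010111 → 2-byte char #1 = D7 9C.
Offset 2: leading byte 0xD5 = 11010101 → 2-byte char #2 = D5 9B.
Offset 4: leading byte 0xCE = 11001110 → 2-byte char #3 = CE B0.
Offset 6: leading byte 0xF0 = 11110000 → 4-byte char #4 = F0 90 8C 9B.
Offset 10: leading byte 0xC5 = 11000101 → 2-byte char #5 = C5 AF.
Offset 12: leading byte 0xE9 = 11101001 → 3-byte char #6 = E9 8C AF.
Offset 15: leading byte 0xF2 = 11110010 → 4-byte char #7 = F2 AC B7 8E.
Leading byte 0xF2 = 11110010 matches 11110xxx → 4-byte sequence.
Byte 1: 0xF2 = 11110010, payload 010 (3 bits).
Byte 2: 0xAC = 10101100 (10xxxxxx ✓), payload 101100.
Byte 3: 0xB7 = 10110111 (10xxxxxx ✓), payload 110111.
Byte 4: 0x8E = 10001110 (10xxxxxx ✓), payload 001110.
Concatenate: 010101100110111001110 = 0xACDCE (21 bits → U+ACDCE).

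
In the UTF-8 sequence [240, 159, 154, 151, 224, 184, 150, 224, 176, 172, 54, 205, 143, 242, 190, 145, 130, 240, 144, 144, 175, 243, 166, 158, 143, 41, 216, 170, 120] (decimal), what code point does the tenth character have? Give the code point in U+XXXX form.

Offset 0: leading byte 0xF0 = 11110000 → 4-byte char #1 = F0 9F 9A 97.
Offset 4: leading byte 0xE0 = 11100000 → 3-byte char #2 = E0 B8 96.
Offset 7: leading byte 0xE0 = 11100000 → 3-byte char #3 = E0 B0 AC.
Offset 10: leading byte 0x36 = 00110110 → 1-byte char #4 = 36.
Offset 11: leading byte 0xCD = 11001101 → 2-byte char #5 = CD 8F.
Offset 13: leading byte 0xF2 = 11110010 → 4-byte char #6 = F2 BE 91 82.
Offset 17: leading byte 0xF0 = 11110000 → 4-byte char #7 = F0 90 90 AF.
Offset 21: leading byte 0xF3 = 11110011 → 4-byte char #8 = F3 A6 9E 8F.
Offset 25: leading byte 0x29 = 00101001 → 1-byte char #9 = 29.
Offset 26: leading byte 0xD8 = 11011000 → 2-byte char #10 = D8 AA.
Leading byte 0xD8 = 11011000 matches 110xxxxx → 2-byte sequence.
Byte 1: 0xD8 = 11011000, payload 11000 (5 bits).
Byte 2: 0xAA = 10101010 (10xxxxxx ✓), payload 101010.
Concatenate: 11000101010 = 0x62A (11 bits → U+062A).

U+062A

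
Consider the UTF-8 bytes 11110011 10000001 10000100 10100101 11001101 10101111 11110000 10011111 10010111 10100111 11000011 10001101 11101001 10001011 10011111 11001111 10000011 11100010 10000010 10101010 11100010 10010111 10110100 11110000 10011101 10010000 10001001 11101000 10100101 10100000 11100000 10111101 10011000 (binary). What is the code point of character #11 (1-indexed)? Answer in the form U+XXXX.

U+0F58

Offset 0: leading byte 0xF3 = 11110011 → 4-byte char #1 = F3 81 84 A5.
Offset 4: leading byte 0xCD = 11001101 → 2-byte char #2 = CD AF.
Offset 6: leading byte 0xF0 = 11110000 → 4-byte char #3 = F0 9F 97 A7.
Offset 10: leading byte 0xC3 = 11000011 → 2-byte char #4 = C3 8D.
Offset 12: leading byte 0xE9 = 11101001 → 3-byte char #5 = E9 8B 9F.
Offset 15: leading byte 0xCF = 11001111 → 2-byte char #6 = CF 83.
Offset 17: leading byte 0xE2 = 11100010 → 3-byte char #7 = E2 82 AA.
Offset 20: leading byte 0xE2 = 11100010 → 3-byte char #8 = E2 97 B4.
Offset 23: leading byte 0xF0 = 11110000 → 4-byte char #9 = F0 9D 90 89.
Offset 27: leading byte 0xE8 = 11101000 → 3-byte char #10 = E8 A5 A0.
Offset 30: leading byte 0xE0 = 11100000 → 3-byte char #11 = E0 BD 98.
Leading byte 0xE0 = 11100000 matches 1110xxxx → 3-byte sequence.
Byte 1: 0xE0 = 11100000, payload 0000 (4 bits).
Byte 2: 0xBD = 10111101 (10xxxxxx ✓), payload 111101.
Byte 3: 0x98 = 10011000 (10xxxxxx ✓), payload 011000.
Concatenate: 0000111101011000 = 0xF58 (16 bits → U+0F58).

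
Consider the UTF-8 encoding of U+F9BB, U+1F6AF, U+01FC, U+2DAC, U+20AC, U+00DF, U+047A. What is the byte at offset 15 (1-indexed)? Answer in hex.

1-indexed offset 15 is 0-indexed offset 14.
U+F9BB → 3-byte form EF A6 BB at offsets 0–2.
U+1F6AF → 4-byte form F0 9F 9A AF at offsets 3–6.
U+01FC → 2-byte form C7 BC at offsets 7–8.
U+2DAC → 3-byte form E2 B6 AC at offsets 9–11.
U+20AC → 3-byte form E2 82 AC at offsets 12–14.
Offset 14 falls in char 5's range; it's byte 3 of E2 82 AC = 0xAC.

0xAC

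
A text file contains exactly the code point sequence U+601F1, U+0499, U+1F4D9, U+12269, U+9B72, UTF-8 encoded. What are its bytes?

U+601F1: 4-byte form → F1 A0 87 B1.
U+0499: 2-byte form → D2 99.
U+1F4D9: 4-byte form → F0 9F 93 99.
U+12269: 4-byte form → F0 92 89 A9.
U+9B72: 3-byte form → E9 AD B2.
Concatenated (17 bytes): F1 A0 87 B1 D2 99 F0 9F 93 99 F0 92 89 A9 E9 AD B2.

F1 A0 87 B1 D2 99 F0 9F 93 99 F0 92 89 A9 E9 AD B2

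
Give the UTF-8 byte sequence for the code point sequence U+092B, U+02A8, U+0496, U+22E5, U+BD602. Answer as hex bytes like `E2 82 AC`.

U+092B: 3-byte form → E0 A4 AB.
U+02A8: 2-byte form → CA A8.
U+0496: 2-byte form → D2 96.
U+22E5: 3-byte form → E2 8B A5.
U+BD602: 4-byte form → F2 BD 98 82.
Concatenated (14 bytes): E0 A4 AB CA A8 D2 96 E2 8B A5 F2 BD 98 82.

E0 A4 AB CA A8 D2 96 E2 8B A5 F2 BD 98 82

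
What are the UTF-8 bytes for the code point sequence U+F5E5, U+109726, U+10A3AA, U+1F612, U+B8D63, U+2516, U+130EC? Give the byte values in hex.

U+F5E5: 3-byte form → EF 97 A5.
U+109726: 4-byte form → F4 89 9C A6.
U+10A3AA: 4-byte form → F4 8A 8E AA.
U+1F612: 4-byte form → F0 9F 98 92.
U+B8D63: 4-byte form → F2 B8 B5 A3.
U+2516: 3-byte form → E2 94 96.
U+130EC: 4-byte form → F0 93 83 AC.
Concatenated (26 bytes): EF 97 A5 F4 89 9C A6 F4 8A 8E AA F0 9F 98 92 F2 B8 B5 A3 E2 94 96 F0 93 83 AC.

EF 97 A5 F4 89 9C A6 F4 8A 8E AA F0 9F 98 92 F2 B8 B5 A3 E2 94 96 F0 93 83 AC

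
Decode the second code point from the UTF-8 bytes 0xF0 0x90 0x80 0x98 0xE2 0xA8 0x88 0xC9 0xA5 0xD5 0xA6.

Offset 0: leading byte 0xF0 = 11110000 → 4-byte char #1 = F0 90 80 98.
Offset 4: leading byte 0xE2 = 11100010 → 3-byte char #2 = E2 A8 88.
Leading byte 0xE2 = 11100010 matches 1110xxxx → 3-byte sequence.
Byte 1: 0xE2 = 11100010, payload 0010 (4 bits).
Byte 2: 0xA8 = 10101000 (10xxxxxx ✓), payload 101000.
Byte 3: 0x88 = 10001000 (10xxxxxx ✓), payload 001000.
Concatenate: 0010101000001000 = 0x2A08 (16 bits → U+2A08).

U+2A08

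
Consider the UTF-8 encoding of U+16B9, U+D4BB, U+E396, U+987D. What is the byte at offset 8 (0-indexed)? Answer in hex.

U+16B9 → 3-byte form E1 9A B9 at offsets 0–2.
U+D4BB → 3-byte form ED 92 BB at offsets 3–5.
U+E396 → 3-byte form EE 8E 96 at offsets 6–8.
Offset 8 falls in char 3's range; it's byte 3 of EE 8E 96 = 0x96.

0x96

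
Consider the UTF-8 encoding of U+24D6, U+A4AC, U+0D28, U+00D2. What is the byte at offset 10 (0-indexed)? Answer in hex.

U+24D6 → 3-byte form E2 93 96 at offsets 0–2.
U+A4AC → 3-byte form EA 92 AC at offsets 3–5.
U+0D28 → 3-byte form E0 B4 A8 at offsets 6–8.
U+00D2 → 2-byte form C3 92 at offsets 9–10.
Offset 10 falls in char 4's range; it's byte 2 of C3 92 = 0x92.

0x92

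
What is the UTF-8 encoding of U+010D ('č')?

U+010D = 0x10D = 269 decimal. In range U+0080–U+07FF → 2-byte form: 110xxxxx 10xxxxxx.
Binary (11 bits): 00100001101.
Split 5+6: 00100 | 001101.
Byte 1: 11000100 = 0xC4.
Byte 2: 10001101 = 0x8D.

C4 8D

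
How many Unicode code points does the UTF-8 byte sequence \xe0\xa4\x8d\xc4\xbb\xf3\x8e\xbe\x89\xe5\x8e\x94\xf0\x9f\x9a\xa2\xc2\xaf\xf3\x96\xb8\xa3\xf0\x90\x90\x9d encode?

8

Byte at offset 0: 0xE0 = 11100000 → 3-byte char (#1). Advance 3.
Byte at offset 3: 0xC4 = 11000100 → 2-byte char (#2). Advance 2.
Byte at offset 5: 0xF3 = 11110011 → 4-byte char (#3). Advance 4.
Byte at offset 9: 0xE5 = 11100101 → 3-byte char (#4). Advance 3.
Byte at offset 12: 0xF0 = 11110000 → 4-byte char (#5). Advance 4.
Byte at offset 16: 0xC2 = 11000010 → 2-byte char (#6). Advance 2.
Byte at offset 18: 0xF3 = 11110011 → 4-byte char (#7). Advance 4.
Byte at offset 22: 0xF0 = 11110000 → 4-byte char (#8). Advance 4.
Reached end at offset 26 after 8 code points.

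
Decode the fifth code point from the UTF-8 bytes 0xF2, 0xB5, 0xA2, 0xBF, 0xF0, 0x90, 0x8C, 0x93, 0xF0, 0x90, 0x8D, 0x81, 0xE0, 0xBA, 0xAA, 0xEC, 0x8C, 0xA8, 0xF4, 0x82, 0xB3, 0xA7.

Offset 0: leading byte 0xF2 = 11110010 → 4-byte char #1 = F2 B5 A2 BF.
Offset 4: leading byte 0xF0 = 11110000 → 4-byte char #2 = F0 90 8C 93.
Offset 8: leading byte 0xF0 = 11110000 → 4-byte char #3 = F0 90 8D 81.
Offset 12: leading byte 0xE0 = 11100000 → 3-byte char #4 = E0 BA AA.
Offset 15: leading byte 0xEC = 11101100 → 3-byte char #5 = EC 8C A8.
Leading byte 0xEC = 11101100 matches 1110xxxx → 3-byte sequence.
Byte 1: 0xEC = 11101100, payload 1100 (4 bits).
Byte 2: 0x8C = 10001100 (10xxxxxx ✓), payload 001100.
Byte 3: 0xA8 = 10101000 (10xxxxxx ✓), payload 101000.
Concatenate: 1100001100101000 = 0xC328 (16 bits → U+C328).

U+C328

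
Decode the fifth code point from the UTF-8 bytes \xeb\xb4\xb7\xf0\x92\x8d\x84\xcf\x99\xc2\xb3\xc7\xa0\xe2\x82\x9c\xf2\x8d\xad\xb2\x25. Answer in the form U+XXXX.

U+01E0

Offset 0: leading byte 0xEB = 11101011 → 3-byte char #1 = EB B4 B7.
Offset 3: leading byte 0xF0 = 11110000 → 4-byte char #2 = F0 92 8D 84.
Offset 7: leading byte 0xCF = 11001111 → 2-byte char #3 = CF 99.
Offset 9: leading byte 0xC2 = 11000010 → 2-byte char #4 = C2 B3.
Offset 11: leading byte 0xC7 = 11000111 → 2-byte char #5 = C7 A0.
Leading byte 0xC7 = 11000111 matches 110xxxxx → 2-byte sequence.
Byte 1: 0xC7 = 11000111, payload 00111 (5 bits).
Byte 2: 0xA0 = 10100000 (10xxxxxx ✓), payload 100000.
Concatenate: 00111100000 = 0x1E0 (11 bits → U+01E0).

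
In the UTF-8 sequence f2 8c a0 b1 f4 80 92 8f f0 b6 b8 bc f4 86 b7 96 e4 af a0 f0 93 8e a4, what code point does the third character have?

U+36E3C

Offset 0: leading byte 0xF2 = 11110010 → 4-byte char #1 = F2 8C A0 B1.
Offset 4: leading byte 0xF4 = 11110100 → 4-byte char #2 = F4 80 92 8F.
Offset 8: leading byte 0xF0 = 11110000 → 4-byte char #3 = F0 B6 B8 BC.
Leading byte 0xF0 = 11110000 matches 11110xxx → 4-byte sequence.
Byte 1: 0xF0 = 11110000, payload 000 (3 bits).
Byte 2: 0xB6 = 10110110 (10xxxxxx ✓), payload 110110.
Byte 3: 0xB8 = 10111000 (10xxxxxx ✓), payload 111000.
Byte 4: 0xBC = 10111100 (10xxxxxx ✓), payload 111100.
Concatenate: 000110110111000111100 = 0x36E3C (21 bits → U+36E3C).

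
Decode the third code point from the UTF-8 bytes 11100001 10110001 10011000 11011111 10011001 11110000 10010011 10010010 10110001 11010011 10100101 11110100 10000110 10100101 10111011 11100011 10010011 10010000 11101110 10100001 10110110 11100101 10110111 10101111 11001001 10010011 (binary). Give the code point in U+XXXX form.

U+134B1

Offset 0: leading byte 0xE1 = 11100001 → 3-byte char #1 = E1 B1 98.
Offset 3: leading byte 0xDF = 11011111 → 2-byte char #2 = DF 99.
Offset 5: leading byte 0xF0 = 11110000 → 4-byte char #3 = F0 93 92 B1.
Leading byte 0xF0 = 11110000 matches 11110xxx → 4-byte sequence.
Byte 1: 0xF0 = 11110000, payload 000 (3 bits).
Byte 2: 0x93 = 10010011 (10xxxxxx ✓), payload 010011.
Byte 3: 0x92 = 10010010 (10xxxxxx ✓), payload 010010.
Byte 4: 0xB1 = 10110001 (10xxxxxx ✓), payload 110001.
Concatenate: 000010011010010110001 = 0x134B1 (21 bits → U+134B1).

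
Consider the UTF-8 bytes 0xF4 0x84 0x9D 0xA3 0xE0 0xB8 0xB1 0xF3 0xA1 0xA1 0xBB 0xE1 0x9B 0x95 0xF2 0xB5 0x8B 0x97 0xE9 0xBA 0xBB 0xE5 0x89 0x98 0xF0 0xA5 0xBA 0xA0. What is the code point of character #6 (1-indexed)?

U+9EBB

Offset 0: leading byte 0xF4 = 11110100 → 4-byte char #1 = F4 84 9D A3.
Offset 4: leading byte 0xE0 = 11100000 → 3-byte char #2 = E0 B8 B1.
Offset 7: leading byte 0xF3 = 11110011 → 4-byte char #3 = F3 A1 A1 BB.
Offset 11: leading byte 0xE1 = 11100001 → 3-byte char #4 = E1 9B 95.
Offset 14: leading byte 0xF2 = 11110010 → 4-byte char #5 = F2 B5 8B 97.
Offset 18: leading byte 0xE9 = 11101001 → 3-byte char #6 = E9 BA BB.
Leading byte 0xE9 = 11101001 matches 1110xxxx → 3-byte sequence.
Byte 1: 0xE9 = 11101001, payload 1001 (4 bits).
Byte 2: 0xBA = 10111010 (10xxxxxx ✓), payload 111010.
Byte 3: 0xBB = 10111011 (10xxxxxx ✓), payload 111011.
Concatenate: 1001111010111011 = 0x9EBB (16 bits → U+9EBB).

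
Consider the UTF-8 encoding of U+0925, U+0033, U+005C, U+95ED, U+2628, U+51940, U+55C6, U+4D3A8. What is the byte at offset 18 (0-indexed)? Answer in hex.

0xF1

U+0925 → 3-byte form E0 A4 A5 at offsets 0–2.
U+0033 → 1-byte form 33 at offsets 3–3.
U+005C → 1-byte form 5C at offsets 4–4.
U+95ED → 3-byte form E9 97 AD at offsets 5–7.
U+2628 → 3-byte form E2 98 A8 at offsets 8–10.
U+51940 → 4-byte form F1 91 A5 80 at offsets 11–14.
U+55C6 → 3-byte form E5 97 86 at offsets 15–17.
U+4D3A8 → 4-byte form F1 8D 8E A8 at offsets 18–21.
Offset 18 falls in char 8's range; it's byte 1 of F1 8D 8E A8 = 0xF1.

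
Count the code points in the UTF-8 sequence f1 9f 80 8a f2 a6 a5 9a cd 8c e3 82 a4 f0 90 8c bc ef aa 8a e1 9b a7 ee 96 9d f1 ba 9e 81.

Byte at offset 0: 0xF1 = 11110001 → 4-byte char (#1). Advance 4.
Byte at offset 4: 0xF2 = 11110010 → 4-byte char (#2). Advance 4.
Byte at offset 8: 0xCD = 11001101 → 2-byte char (#3). Advance 2.
Byte at offset 10: 0xE3 = 11100011 → 3-byte char (#4). Advance 3.
Byte at offset 13: 0xF0 = 11110000 → 4-byte char (#5). Advance 4.
Byte at offset 17: 0xEF = 11101111 → 3-byte char (#6). Advance 3.
Byte at offset 20: 0xE1 = 11100001 → 3-byte char (#7). Advance 3.
Byte at offset 23: 0xEE = 11101110 → 3-byte char (#8). Advance 3.
Byte at offset 26: 0xF1 = 11110001 → 4-byte char (#9). Advance 4.
Reached end at offset 30 after 9 code points.

9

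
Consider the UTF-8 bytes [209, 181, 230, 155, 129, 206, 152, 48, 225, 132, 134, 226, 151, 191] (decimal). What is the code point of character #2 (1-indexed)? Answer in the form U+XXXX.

Offset 0: leading byte 0xD1 = 11010001 → 2-byte char #1 = D1 B5.
Offset 2: leading byte 0xE6 = 11100110 → 3-byte char #2 = E6 9B 81.
Leading byte 0xE6 = 11100110 matches 1110xxxx → 3-byte sequence.
Byte 1: 0xE6 = 11100110, payload 0110 (4 bits).
Byte 2: 0x9B = 10011011 (10xxxxxx ✓), payload 011011.
Byte 3: 0x81 = 10000001 (10xxxxxx ✓), payload 000001.
Concatenate: 0110011011000001 = 0x66C1 (16 bits → U+66C1).

U+66C1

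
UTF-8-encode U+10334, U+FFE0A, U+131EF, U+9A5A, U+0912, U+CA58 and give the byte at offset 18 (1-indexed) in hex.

1-indexed offset 18 is 0-indexed offset 17.
U+10334 → 4-byte form F0 90 8C B4 at offsets 0–3.
U+FFE0A → 4-byte form F3 BF B8 8A at offsets 4–7.
U+131EF → 4-byte form F0 93 87 AF at offsets 8–11.
U+9A5A → 3-byte form E9 A9 9A at offsets 12–14.
U+0912 → 3-byte form E0 A4 92 at offsets 15–17.
Offset 17 falls in char 5's range; it's byte 3 of E0 A4 92 = 0x92.

0x92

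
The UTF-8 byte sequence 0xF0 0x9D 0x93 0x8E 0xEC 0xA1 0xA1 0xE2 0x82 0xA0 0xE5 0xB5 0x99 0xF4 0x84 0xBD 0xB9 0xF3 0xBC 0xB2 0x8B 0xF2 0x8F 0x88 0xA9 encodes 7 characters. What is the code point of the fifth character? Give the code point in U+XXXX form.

U+104F79

Offset 0: leading byte 0xF0 = 11110000 → 4-byte char #1 = F0 9D 93 8E.
Offset 4: leading byte 0xEC = 11101100 → 3-byte char #2 = EC A1 A1.
Offset 7: leading byte 0xE2 = 11100010 → 3-byte char #3 = E2 82 A0.
Offset 10: leading byte 0xE5 = 11100101 → 3-byte char #4 = E5 B5 99.
Offset 13: leading byte 0xF4 = 11110100 → 4-byte char #5 = F4 84 BD B9.
Leading byte 0xF4 = 11110100 matches 11110xxx → 4-byte sequence.
Byte 1: 0xF4 = 11110100, payload 100 (3 bits).
Byte 2: 0x84 = 10000100 (10xxxxxx ✓), payload 000100.
Byte 3: 0xBD = 10111101 (10xxxxxx ✓), payload 111101.
Byte 4: 0xB9 = 10111001 (10xxxxxx ✓), payload 111001.
Concatenate: 100000100111101111001 = 0x104F79 (21 bits → U+104F79).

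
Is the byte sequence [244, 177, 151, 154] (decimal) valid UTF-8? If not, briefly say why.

Leading byte 0xF4 = 11110100 → 4-byte form.
Payload = 0x1315DA, which exceeds U+10FFFF, the maximum Unicode code point. (Leading bytes F5–FF, or F4 followed by ≥ 0x90, are invalid.)

invalid (encodes a value above U+10FFFF)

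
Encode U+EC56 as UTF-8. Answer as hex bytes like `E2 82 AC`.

EE B1 96

U+EC56 = 0xEC56 = 60502 decimal. In range U+0800–U+FFFF → 3-byte form: 1110xxxx 10xxxxxx 10xxxxxx.
Binary (16 bits): 1110110001010110.
Split 4+6+6: 1110 | 110001 | 010110.
Byte 1: 11101110 = 0xEE.
Byte 2: 10110001 = 0xB1.
Byte 3: 10010110 = 0x96.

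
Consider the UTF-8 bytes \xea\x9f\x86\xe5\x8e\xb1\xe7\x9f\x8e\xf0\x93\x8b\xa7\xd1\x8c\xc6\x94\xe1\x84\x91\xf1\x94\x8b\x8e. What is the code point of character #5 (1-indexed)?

U+044C

Offset 0: leading byte 0xEA = 11101010 → 3-byte char #1 = EA 9F 86.
Offset 3: leading byte 0xE5 = 11100101 → 3-byte char #2 = E5 8E B1.
Offset 6: leading byte 0xE7 = 11100111 → 3-byte char #3 = E7 9F 8E.
Offset 9: leading byte 0xF0 = 11110000 → 4-byte char #4 = F0 93 8B A7.
Offset 13: leading byte 0xD1 = 11010001 → 2-byte char #5 = D1 8C.
Leading byte 0xD1 = 11010001 matches 110xxxxx → 2-byte sequence.
Byte 1: 0xD1 = 11010001, payload 10001 (5 bits).
Byte 2: 0x8C = 10001100 (10xxxxxx ✓), payload 001100.
Concatenate: 10001001100 = 0x44C (11 bits → U+044C).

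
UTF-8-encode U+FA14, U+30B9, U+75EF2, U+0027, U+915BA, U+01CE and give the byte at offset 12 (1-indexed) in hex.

0xF2

1-indexed offset 12 is 0-indexed offset 11.
U+FA14 → 3-byte form EF A8 94 at offsets 0–2.
U+30B9 → 3-byte form E3 82 B9 at offsets 3–5.
U+75EF2 → 4-byte form F1 B5 BB B2 at offsets 6–9.
U+0027 → 1-byte form 27 at offsets 10–10.
U+915BA → 4-byte form F2 91 96 BA at offsets 11–14.
Offset 11 falls in char 5's range; it's byte 1 of F2 91 96 BA = 0xF2.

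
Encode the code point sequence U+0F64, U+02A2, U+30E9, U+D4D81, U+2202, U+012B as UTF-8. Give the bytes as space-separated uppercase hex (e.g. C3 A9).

U+0F64: 3-byte form → E0 BD A4.
U+02A2: 2-byte form → CA A2.
U+30E9: 3-byte form → E3 83 A9.
U+D4D81: 4-byte form → F3 94 B6 81.
U+2202: 3-byte form → E2 88 82.
U+012B: 2-byte form → C4 AB.
Concatenated (17 bytes): E0 BD A4 CA A2 E3 83 A9 F3 94 B6 81 E2 88 82 C4 AB.

E0 BD A4 CA A2 E3 83 A9 F3 94 B6 81 E2 88 82 C4 AB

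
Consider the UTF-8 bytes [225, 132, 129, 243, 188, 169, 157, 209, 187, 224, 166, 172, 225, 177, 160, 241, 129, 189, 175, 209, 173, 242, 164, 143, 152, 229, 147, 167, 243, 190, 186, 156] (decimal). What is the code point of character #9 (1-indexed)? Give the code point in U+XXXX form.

U+54E7

Offset 0: leading byte 0xE1 = 11100001 → 3-byte char #1 = E1 84 81.
Offset 3: leading byte 0xF3 = 11110011 → 4-byte char #2 = F3 BC A9 9D.
Offset 7: leading byte 0xD1 = 11010001 → 2-byte char #3 = D1 BB.
Offset 9: leading byte 0xE0 = 11100000 → 3-byte char #4 = E0 A6 AC.
Offset 12: leading byte 0xE1 = 11100001 → 3-byte char #5 = E1 B1 A0.
Offset 15: leading byte 0xF1 = 11110001 → 4-byte char #6 = F1 81 BD AF.
Offset 19: leading byte 0xD1 = 11010001 → 2-byte char #7 = D1 AD.
Offset 21: leading byte 0xF2 = 11110010 → 4-byte char #8 = F2 A4 8F 98.
Offset 25: leading byte 0xE5 = 11100101 → 3-byte char #9 = E5 93 A7.
Leading byte 0xE5 = 11100101 matches 1110xxxx → 3-byte sequence.
Byte 1: 0xE5 = 11100101, payload 0101 (4 bits).
Byte 2: 0x93 = 10010011 (10xxxxxx ✓), payload 010011.
Byte 3: 0xA7 = 10100111 (10xxxxxx ✓), payload 100111.
Concatenate: 0101010011100111 = 0x54E7 (16 bits → U+54E7).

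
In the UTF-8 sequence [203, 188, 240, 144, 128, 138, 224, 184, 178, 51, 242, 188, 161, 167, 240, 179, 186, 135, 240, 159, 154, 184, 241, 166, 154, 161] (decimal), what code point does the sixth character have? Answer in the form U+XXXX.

Offset 0: leading byte 0xCB = 11001011 → 2-byte char #1 = CB BC.
Offset 2: leading byte 0xF0 = 11110000 → 4-byte char #2 = F0 90 80 8A.
Offset 6: leading byte 0xE0 = 11100000 → 3-byte char #3 = E0 B8 B2.
Offset 9: leading byte 0x33 = 00110011 → 1-byte char #4 = 33.
Offset 10: leading byte 0xF2 = 11110010 → 4-byte char #5 = F2 BC A1 A7.
Offset 14: leading byte 0xF0 = 11110000 → 4-byte char #6 = F0 B3 BA 87.
Leading byte 0xF0 = 11110000 matches 11110xxx → 4-byte sequence.
Byte 1: 0xF0 = 11110000, payload 000 (3 bits).
Byte 2: 0xB3 = 10110011 (10xxxxxx ✓), payload 110011.
Byte 3: 0xBA = 10111010 (10xxxxxx ✓), payload 111010.
Byte 4: 0x87 = 10000111 (10xxxxxx ✓), payload 000111.
Concatenate: 000110011111010000111 = 0x33E87 (21 bits → U+33E87).

U+33E87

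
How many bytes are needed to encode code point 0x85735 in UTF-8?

4

U+85735 = 0x85735. UTF-8 uses 1 byte below 0x80, 2 below 0x800, 3 below 0x10000, 4 up to 0x10FFFF. 0x85735 is in U+10000–U+10FFFF → 4 bytes.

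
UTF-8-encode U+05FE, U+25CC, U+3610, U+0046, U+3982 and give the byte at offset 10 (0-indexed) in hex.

U+05FE → 2-byte form D7 BE at offsets 0–1.
U+25CC → 3-byte form E2 97 8C at offsets 2–4.
U+3610 → 3-byte form E3 98 90 at offsets 5–7.
U+0046 → 1-byte form 46 at offsets 8–8.
U+3982 → 3-byte form E3 A6 82 at offsets 9–11.
Offset 10 falls in char 5's range; it's byte 2 of E3 A6 82 = 0xA6.

0xA6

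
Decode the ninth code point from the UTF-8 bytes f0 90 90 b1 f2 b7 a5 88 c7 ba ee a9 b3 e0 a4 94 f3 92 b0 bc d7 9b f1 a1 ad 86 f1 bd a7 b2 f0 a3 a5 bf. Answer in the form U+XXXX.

U+7D9F2

Offset 0: leading byte 0xF0 = 11110000 → 4-byte char #1 = F0 90 90 B1.
Offset 4: leading byte 0xF2 = 11110010 → 4-byte char #2 = F2 B7 A5 88.
Offset 8: leading byte 0xC7 = 11000111 → 2-byte char #3 = C7 BA.
Offset 10: leading byte 0xEE = 11101110 → 3-byte char #4 = EE A9 B3.
Offset 13: leading byte 0xE0 = 11100000 → 3-byte char #5 = E0 A4 94.
Offset 16: leading byte 0xF3 = 11110011 → 4-byte char #6 = F3 92 B0 BC.
Offset 20: leading byte 0xD7 = 11010111 → 2-byte char #7 = D7 9B.
Offset 22: leading byte 0xF1 = 11110001 → 4-byte char #8 = F1 A1 AD 86.
Offset 26: leading byte 0xF1 = 11110001 → 4-byte char #9 = F1 BD A7 B2.
Leading byte 0xF1 = 11110001 matches 11110xxx → 4-byte sequence.
Byte 1: 0xF1 = 11110001, payload 001 (3 bits).
Byte 2: 0xBD = 10111101 (10xxxxxx ✓), payload 111101.
Byte 3: 0xA7 = 10100111 (10xxxxxx ✓), payload 100111.
Byte 4: 0xB2 = 10110010 (10xxxxxx ✓), payload 110010.
Concatenate: 001111101100111110010 = 0x7D9F2 (21 bits → U+7D9F2).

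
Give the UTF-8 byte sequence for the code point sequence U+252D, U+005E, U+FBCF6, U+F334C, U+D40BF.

U+252D: 3-byte form → E2 94 AD.
U+005E: 1-byte form → 5E.
U+FBCF6: 4-byte form → F3 BB B3 B6.
U+F334C: 4-byte form → F3 B3 8D 8C.
U+D40BF: 4-byte form → F3 94 82 BF.
Concatenated (16 bytes): E2 94 AD 5E F3 BB B3 B6 F3 B3 8D 8C F3 94 82 BF.

E2 94 AD 5E F3 BB B3 B6 F3 B3 8D 8C F3 94 82 BF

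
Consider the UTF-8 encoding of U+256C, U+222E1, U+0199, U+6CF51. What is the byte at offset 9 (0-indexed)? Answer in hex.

U+256C → 3-byte form E2 95 AC at offsets 0–2.
U+222E1 → 4-byte form F0 A2 8B A1 at offsets 3–6.
U+0199 → 2-byte form C6 99 at offsets 7–8.
U+6CF51 → 4-byte form F1 AC BD 91 at offsets 9–12.
Offset 9 falls in char 4's range; it's byte 1 of F1 AC BD 91 = 0xF1.

0xF1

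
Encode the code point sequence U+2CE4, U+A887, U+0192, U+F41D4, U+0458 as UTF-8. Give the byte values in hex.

E2 B3 A4 EA A2 87 C6 92 F3 B4 87 94 D1 98

U+2CE4: 3-byte form → E2 B3 A4.
U+A887: 3-byte form → EA A2 87.
U+0192: 2-byte form → C6 92.
U+F41D4: 4-byte form → F3 B4 87 94.
U+0458: 2-byte form → D1 98.
Concatenated (14 bytes): E2 B3 A4 EA A2 87 C6 92 F3 B4 87 94 D1 98.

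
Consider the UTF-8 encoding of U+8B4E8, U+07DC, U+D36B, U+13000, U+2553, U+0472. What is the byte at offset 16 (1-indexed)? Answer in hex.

1-indexed offset 16 is 0-indexed offset 15.
U+8B4E8 → 4-byte form F2 8B 93 A8 at offsets 0–3.
U+07DC → 2-byte form DF 9C at offsets 4–5.
U+D36B → 3-byte form ED 8D AB at offsets 6–8.
U+13000 → 4-byte form F0 93 80 80 at offsets 9–12.
U+2553 → 3-byte form E2 95 93 at offsets 13–15.
Offset 15 falls in char 5's range; it's byte 3 of E2 95 93 = 0x93.

0x93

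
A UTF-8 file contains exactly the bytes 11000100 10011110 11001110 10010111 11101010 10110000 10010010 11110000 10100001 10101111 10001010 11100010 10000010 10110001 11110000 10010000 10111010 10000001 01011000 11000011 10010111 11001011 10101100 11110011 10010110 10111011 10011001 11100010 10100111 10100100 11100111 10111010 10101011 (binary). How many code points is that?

12

Byte at offset 0: 0xC4 = 11000100 → 2-byte char (#1). Advance 2.
Byte at offset 2: 0xCE = 11001110 → 2-byte char (#2). Advance 2.
Byte at offset 4: 0xEA = 11101010 → 3-byte char (#3). Advance 3.
Byte at offset 7: 0xF0 = 11110000 → 4-byte char (#4). Advance 4.
Byte at offset 11: 0xE2 = 11100010 → 3-byte char (#5). Advance 3.
Byte at offset 14: 0xF0 = 11110000 → 4-byte char (#6). Advance 4.
Byte at offset 18: 0x58 = 01011000 → 1-byte char (#7). Advance 1.
Byte at offset 19: 0xC3 = 11000011 → 2-byte char (#8). Advance 2.
Byte at offset 21: 0xCB = 11001011 → 2-byte char (#9). Advance 2.
Byte at offset 23: 0xF3 = 11110011 → 4-byte char (#10). Advance 4.
Byte at offset 27: 0xE2 = 11100010 → 3-byte char (#11). Advance 3.
Byte at offset 30: 0xE7 = 11100111 → 3-byte char (#12). Advance 3.
Reached end at offset 33 after 12 code points.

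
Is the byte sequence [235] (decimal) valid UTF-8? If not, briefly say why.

Leading byte 0xEB = 11101011 → 3-byte form, but only 1 byte is present.

invalid (sequence truncated)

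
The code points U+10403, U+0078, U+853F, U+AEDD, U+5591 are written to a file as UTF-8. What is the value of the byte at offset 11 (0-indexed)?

U+10403 → 4-byte form F0 90 90 83 at offsets 0–3.
U+0078 → 1-byte form 78 at offsets 4–4.
U+853F → 3-byte form E8 94 BF at offsets 5–7.
U+AEDD → 3-byte form EA BB 9D at offsets 8–10.
U+5591 → 3-byte form E5 96 91 at offsets 11–13.
Offset 11 falls in char 5's range; it's byte 1 of E5 96 91 = 0xE5.

0xE5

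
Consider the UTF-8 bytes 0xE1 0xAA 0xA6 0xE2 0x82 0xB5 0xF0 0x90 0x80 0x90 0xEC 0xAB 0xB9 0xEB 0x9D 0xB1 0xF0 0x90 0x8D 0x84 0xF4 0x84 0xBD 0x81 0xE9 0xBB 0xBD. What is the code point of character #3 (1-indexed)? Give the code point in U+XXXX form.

Offset 0: leading byte 0xE1 = 11100001 → 3-byte char #1 = E1 AA A6.
Offset 3: leading byte 0xE2 = 11100010 → 3-byte char #2 = E2 82 B5.
Offset 6: leading byte 0xF0 = 11110000 → 4-byte char #3 = F0 90 80 90.
Leading byte 0xF0 = 11110000 matches 11110xxx → 4-byte sequence.
Byte 1: 0xF0 = 11110000, payload 000 (3 bits).
Byte 2: 0x90 = 10010000 (10xxxxxx ✓), payload 010000.
Byte 3: 0x80 = 10000000 (10xxxxxx ✓), payload 000000.
Byte 4: 0x90 = 10010000 (10xxxxxx ✓), payload 010000.
Concatenate: 000010000000000010000 = 0x10010 (21 bits → U+10010).

U+10010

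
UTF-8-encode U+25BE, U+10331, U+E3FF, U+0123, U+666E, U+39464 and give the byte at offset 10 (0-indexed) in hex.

U+25BE → 3-byte form E2 96 BE at offsets 0–2.
U+10331 → 4-byte form F0 90 8C B1 at offsets 3–6.
U+E3FF → 3-byte form EE 8F BF at offsets 7–9.
U+0123 → 2-byte form C4 A3 at offsets 10–11.
Offset 10 falls in char 4's range; it's byte 1 of C4 A3 = 0xC4.

0xC4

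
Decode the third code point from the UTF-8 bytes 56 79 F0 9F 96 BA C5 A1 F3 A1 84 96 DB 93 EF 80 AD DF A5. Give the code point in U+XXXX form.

U+1F5BA

Offset 0: leading byte 0x56 = 01010110 → 1-byte char #1 = 56.
Offset 1: leading byte 0x79 = 01111001 → 1-byte char #2 = 79.
Offset 2: leading byte 0xF0 = 11110000 → 4-byte char #3 = F0 9F 96 BA.
Leading byte 0xF0 = 11110000 matches 11110xxx → 4-byte sequence.
Byte 1: 0xF0 = 11110000, payload 000 (3 bits).
Byte 2: 0x9F = 10011111 (10xxxxxx ✓), payload 011111.
Byte 3: 0x96 = 10010110 (10xxxxxx ✓), payload 010110.
Byte 4: 0xBA = 10111010 (10xxxxxx ✓), payload 111010.
Concatenate: 000011111010110111010 = 0x1F5BA (21 bits → U+1F5BA).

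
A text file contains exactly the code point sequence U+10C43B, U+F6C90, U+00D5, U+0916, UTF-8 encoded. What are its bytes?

U+10C43B: 4-byte form → F4 8C 90 BB.
U+F6C90: 4-byte form → F3 B6 B2 90.
U+00D5: 2-byte form → C3 95.
U+0916: 3-byte form → E0 A4 96.
Concatenated (13 bytes): F4 8C 90 BB F3 B6 B2 90 C3 95 E0 A4 96.

F4 8C 90 BB F3 B6 B2 90 C3 95 E0 A4 96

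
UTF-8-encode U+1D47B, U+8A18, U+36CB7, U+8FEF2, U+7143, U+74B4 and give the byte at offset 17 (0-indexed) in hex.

0x83

U+1D47B → 4-byte form F0 9D 91 BB at offsets 0–3.
U+8A18 → 3-byte form E8 A8 98 at offsets 4–6.
U+36CB7 → 4-byte form F0 B6 B2 B7 at offsets 7–10.
U+8FEF2 → 4-byte form F2 8F BB B2 at offsets 11–14.
U+7143 → 3-byte form E7 85 83 at offsets 15–17.
Offset 17 falls in char 5's range; it's byte 3 of E7 85 83 = 0x83.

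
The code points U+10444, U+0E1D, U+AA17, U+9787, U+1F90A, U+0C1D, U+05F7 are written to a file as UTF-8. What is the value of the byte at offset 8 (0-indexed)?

0xA8

U+10444 → 4-byte form F0 90 91 84 at offsets 0–3.
U+0E1D → 3-byte form E0 B8 9D at offsets 4–6.
U+AA17 → 3-byte form EA A8 97 at offsets 7–9.
Offset 8 falls in char 3's range; it's byte 2 of EA A8 97 = 0xA8.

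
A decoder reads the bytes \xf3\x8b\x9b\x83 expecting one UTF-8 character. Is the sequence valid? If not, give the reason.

Leading byte 0xF3 = 11110011 → 4-byte form.
Continuation bytes 0x8B=10001011, 0x9B=10011011, 0x83=10000011 all match 10xxxxxx.
Decoded value 0xCB6C3 is ≥ 0x10000 (shortest form) and not a surrogate.

valid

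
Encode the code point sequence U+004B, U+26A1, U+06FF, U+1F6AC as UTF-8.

U+004B: 1-byte form → 4B.
U+26A1: 3-byte form → E2 9A A1.
U+06FF: 2-byte form → DB BF.
U+1F6AC: 4-byte form → F0 9F 9A AC.
Concatenated (10 bytes): 4B E2 9A A1 DB BF F0 9F 9A AC.

4B E2 9A A1 DB BF F0 9F 9A AC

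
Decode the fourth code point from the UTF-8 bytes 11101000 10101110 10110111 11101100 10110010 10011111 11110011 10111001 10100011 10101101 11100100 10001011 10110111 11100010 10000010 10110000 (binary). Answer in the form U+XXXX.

Offset 0: leading byte 0xE8 = 11101000 → 3-byte char #1 = E8 AE B7.
Offset 3: leading byte 0xEC = 11101100 → 3-byte char #2 = EC B2 9F.
Offset 6: leading byte 0xF3 = 11110011 → 4-byte char #3 = F3 B9 A3 AD.
Offset 10: leading byte 0xE4 = 11100100 → 3-byte char #4 = E4 8B B7.
Leading byte 0xE4 = 11100100 matches 1110xxxx → 3-byte sequence.
Byte 1: 0xE4 = 11100100, payload 0100 (4 bits).
Byte 2: 0x8B = 10001011 (10xxxxxx ✓), payload 001011.
Byte 3: 0xB7 = 10110111 (10xxxxxx ✓), payload 110111.
Concatenate: 0100001011110111 = 0x42F7 (16 bits → U+42F7).

U+42F7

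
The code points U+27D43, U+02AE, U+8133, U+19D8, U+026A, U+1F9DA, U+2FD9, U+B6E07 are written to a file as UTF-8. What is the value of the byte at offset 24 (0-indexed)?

U+27D43 → 4-byte form F0 A7 B5 83 at offsets 0–3.
U+02AE → 2-byte form CA AE at offsets 4–5.
U+8133 → 3-byte form E8 84 B3 at offsets 6–8.
U+19D8 → 3-byte form E1 A7 98 at offsets 9–11.
U+026A → 2-byte form C9 AA at offsets 12–13.
U+1F9DA → 4-byte form F0 9F A7 9A at offsets 14–17.
U+2FD9 → 3-byte form E2 BF 99 at offsets 18–20.
U+B6E07 → 4-byte form F2 B6 B8 87 at offsets 21–24.
Offset 24 falls in char 8's range; it's byte 4 of F2 B6 B8 87 = 0x87.

0x87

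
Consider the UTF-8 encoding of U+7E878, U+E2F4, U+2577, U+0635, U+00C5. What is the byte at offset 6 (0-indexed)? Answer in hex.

0xB4

U+7E878 → 4-byte form F1 BE A1 B8 at offsets 0–3.
U+E2F4 → 3-byte form EE 8B B4 at offsets 4–6.
Offset 6 falls in char 2's range; it's byte 3 of EE 8B B4 = 0xB4.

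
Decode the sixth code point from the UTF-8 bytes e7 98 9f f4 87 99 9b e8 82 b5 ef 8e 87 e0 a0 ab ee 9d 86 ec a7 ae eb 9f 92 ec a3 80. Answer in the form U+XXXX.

U+E746

Offset 0: leading byte 0xE7 = 11100111 → 3-byte char #1 = E7 98 9F.
Offset 3: leading byte 0xF4 = 11110100 → 4-byte char #2 = F4 87 99 9B.
Offset 7: leading byte 0xE8 = 11101000 → 3-byte char #3 = E8 82 B5.
Offset 10: leading byte 0xEF = 11101111 → 3-byte char #4 = EF 8E 87.
Offset 13: leading byte 0xE0 = 11100000 → 3-byte char #5 = E0 A0 AB.
Offset 16: leading byte 0xEE = 11101110 → 3-byte char #6 = EE 9D 86.
Leading byte 0xEE = 11101110 matches 1110xxxx → 3-byte sequence.
Byte 1: 0xEE = 11101110, payload 1110 (4 bits).
Byte 2: 0x9D = 10011101 (10xxxxxx ✓), payload 011101.
Byte 3: 0x86 = 10000110 (10xxxxxx ✓), payload 000110.
Concatenate: 1110011101000110 = 0xE746 (16 bits → U+E746).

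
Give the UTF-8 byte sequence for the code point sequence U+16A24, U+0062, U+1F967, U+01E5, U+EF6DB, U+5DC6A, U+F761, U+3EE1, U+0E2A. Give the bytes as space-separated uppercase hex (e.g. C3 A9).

U+16A24: 4-byte form → F0 96 A8 A4.
U+0062: 1-byte form → 62.
U+1F967: 4-byte form → F0 9F A5 A7.
U+01E5: 2-byte form → C7 A5.
U+EF6DB: 4-byte form → F3 AF 9B 9B.
U+5DC6A: 4-byte form → F1 9D B1 AA.
U+F761: 3-byte form → EF 9D A1.
U+3EE1: 3-byte form → E3 BB A1.
U+0E2A: 3-byte form → E0 B8 AA.
Concatenated (28 bytes): F0 96 A8 A4 62 F0 9F A5 A7 C7 A5 F3 AF 9B 9B F1 9D B1 AA EF 9D A1 E3 BB A1 E0 B8 AA.

F0 96 A8 A4 62 F0 9F A5 A7 C7 A5 F3 AF 9B 9B F1 9D B1 AA EF 9D A1 E3 BB A1 E0 B8 AA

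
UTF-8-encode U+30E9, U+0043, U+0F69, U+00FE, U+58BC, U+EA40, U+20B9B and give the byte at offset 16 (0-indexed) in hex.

0xA0

U+30E9 → 3-byte form E3 83 A9 at offsets 0–2.
U+0043 → 1-byte form 43 at offsets 3–3.
U+0F69 → 3-byte form E0 BD A9 at offsets 4–6.
U+00FE → 2-byte form C3 BE at offsets 7–8.
U+58BC → 3-byte form E5 A2 BC at offsets 9–11.
U+EA40 → 3-byte form EE A9 80 at offsets 12–14.
U+20B9B → 4-byte form F0 A0 AE 9B at offsets 15–18.
Offset 16 falls in char 7's range; it's byte 2 of F0 A0 AE 9B = 0xA0.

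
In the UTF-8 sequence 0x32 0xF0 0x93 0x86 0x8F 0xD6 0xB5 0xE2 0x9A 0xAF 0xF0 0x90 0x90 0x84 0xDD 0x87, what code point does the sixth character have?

Offset 0: leading byte 0x32 = 00110010 → 1-byte char #1 = 32.
Offset 1: leading byte 0xF0 = 11110000 → 4-byte char #2 = F0 93 86 8F.
Offset 5: leading byte 0xD6 = 11010110 → 2-byte char #3 = D6 B5.
Offset 7: leading byte 0xE2 = 11100010 → 3-byte char #4 = E2 9A AF.
Offset 10: leading byte 0xF0 = 11110000 → 4-byte char #5 = F0 90 90 84.
Offset 14: leading byte 0xDD = 11011101 → 2-byte char #6 = DD 87.
Leading byte 0xDD = 11011101 matches 110xxxxx → 2-byte sequence.
Byte 1: 0xDD = 11011101, payload 11101 (5 bits).
Byte 2: 0x87 = 10000111 (10xxxxxx ✓), payload 000111.
Concatenate: 11101000111 = 0x747 (11 bits → U+0747).

U+0747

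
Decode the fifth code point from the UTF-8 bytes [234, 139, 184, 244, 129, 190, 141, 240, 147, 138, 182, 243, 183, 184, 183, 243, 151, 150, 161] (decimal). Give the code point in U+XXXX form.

U+D75A1

Offset 0: leading byte 0xEA = 11101010 → 3-byte char #1 = EA 8B B8.
Offset 3: leading byte 0xF4 = 11110100 → 4-byte char #2 = F4 81 BE 8D.
Offset 7: leading byte 0xF0 = 11110000 → 4-byte char #3 = F0 93 8A B6.
Offset 11: leading byte 0xF3 = 11110011 → 4-byte char #4 = F3 B7 B8 B7.
Offset 15: leading byte 0xF3 = 11110011 → 4-byte char #5 = F3 97 96 A1.
Leading byte 0xF3 = 11110011 matches 11110xxx → 4-byte sequence.
Byte 1: 0xF3 = 11110011, payload 011 (3 bits).
Byte 2: 0x97 = 10010111 (10xxxxxx ✓), payload 010111.
Byte 3: 0x96 = 10010110 (10xxxxxx ✓), payload 010110.
Byte 4: 0xA1 = 10100001 (10xxxxxx ✓), payload 100001.
Concatenate: 011010111010110100001 = 0xD75A1 (21 bits → U+D75A1).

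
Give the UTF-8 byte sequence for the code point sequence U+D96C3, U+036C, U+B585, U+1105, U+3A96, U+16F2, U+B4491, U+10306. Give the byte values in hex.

U+D96C3: 4-byte form → F3 99 9B 83.
U+036C: 2-byte form → CD AC.
U+B585: 3-byte form → EB 96 85.
U+1105: 3-byte form → E1 84 85.
U+3A96: 3-byte form → E3 AA 96.
U+16F2: 3-byte form → E1 9B B2.
U+B4491: 4-byte form → F2 B4 92 91.
U+10306: 4-byte form → F0 90 8C 86.
Concatenated (26 bytes): F3 99 9B 83 CD AC EB 96 85 E1 84 85 E3 AA 96 E1 9B B2 F2 B4 92 91 F0 90 8C 86.

F3 99 9B 83 CD AC EB 96 85 E1 84 85 E3 AA 96 E1 9B B2 F2 B4 92 91 F0 90 8C 86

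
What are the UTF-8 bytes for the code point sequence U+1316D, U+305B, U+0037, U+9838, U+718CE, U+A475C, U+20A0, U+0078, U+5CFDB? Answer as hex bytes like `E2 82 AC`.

U+1316D: 4-byte form → F0 93 85 AD.
U+305B: 3-byte form → E3 81 9B.
U+0037: 1-byte form → 37.
U+9838: 3-byte form → E9 A0 B8.
U+718CE: 4-byte form → F1 B1 A3 8E.
U+A475C: 4-byte form → F2 A4 9D 9C.
U+20A0: 3-byte form → E2 82 A0.
U+0078: 1-byte form → 78.
U+5CFDB: 4-byte form → F1 9C BF 9B.
Concatenated (27 bytes): F0 93 85 AD E3 81 9B 37 E9 A0 B8 F1 B1 A3 8E F2 A4 9D 9C E2 82 A0 78 F1 9C BF 9B.

F0 93 85 AD E3 81 9B 37 E9 A0 B8 F1 B1 A3 8E F2 A4 9D 9C E2 82 A0 78 F1 9C BF 9B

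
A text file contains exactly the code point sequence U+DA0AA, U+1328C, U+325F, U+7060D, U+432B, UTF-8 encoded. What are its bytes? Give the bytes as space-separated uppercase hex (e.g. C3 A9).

U+DA0AA: 4-byte form → F3 9A 82 AA.
U+1328C: 4-byte form → F0 93 8A 8C.
U+325F: 3-byte form → E3 89 9F.
U+7060D: 4-byte form → F1 B0 98 8D.
U+432B: 3-byte form → E4 8C AB.
Concatenated (18 bytes): F3 9A 82 AA F0 93 8A 8C E3 89 9F F1 B0 98 8D E4 8C AB.

F3 9A 82 AA F0 93 8A 8C E3 89 9F F1 B0 98 8D E4 8C AB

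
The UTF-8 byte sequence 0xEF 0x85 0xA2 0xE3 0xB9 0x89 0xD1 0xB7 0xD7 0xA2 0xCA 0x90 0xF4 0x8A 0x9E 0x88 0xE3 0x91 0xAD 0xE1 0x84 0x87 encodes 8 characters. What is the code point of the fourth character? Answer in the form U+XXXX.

Offset 0: leading byte 0xEF = 11101111 → 3-byte char #1 = EF 85 A2.
Offset 3: leading byte 0xE3 = 11100011 → 3-byte char #2 = E3 B9 89.
Offset 6: leading byte 0xD1 = 11010001 → 2-byte char #3 = D1 B7.
Offset 8: leading byte 0xD7 = 11010111 → 2-byte char #4 = D7 A2.
Leading byte 0xD7 = 11010111 matches 110xxxxx → 2-byte sequence.
Byte 1: 0xD7 = 11010111, payload 10111 (5 bits).
Byte 2: 0xA2 = 10100010 (10xxxxxx ✓), payload 100010.
Concatenate: 10111100010 = 0x5E2 (11 bits → U+05E2).

U+05E2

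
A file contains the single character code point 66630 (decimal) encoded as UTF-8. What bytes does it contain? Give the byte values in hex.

F0 90 91 86

U+10446 = 0x10446 = 66630 decimal. In range U+10000–U+10FFFF → 4-byte form: 11110xxx 10xxxxxx 10xxxxxx 10xxxxxx.
Binary (21 bits): 000010000010001000110.
Split 3+6+6+6: 000 | 010000 | 010001 | 000110.
Byte 1: 11110000 = 0xF0.
Byte 2: 10010000 = 0x90.
Byte 3: 10010001 = 0x91.
Byte 4: 10000110 = 0x86.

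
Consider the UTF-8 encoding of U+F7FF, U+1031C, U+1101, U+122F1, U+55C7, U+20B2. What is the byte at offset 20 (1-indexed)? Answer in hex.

1-indexed offset 20 is 0-indexed offset 19.
U+F7FF → 3-byte form EF 9F BF at offsets 0–2.
U+1031C → 4-byte form F0 90 8C 9C at offsets 3–6.
U+1101 → 3-byte form E1 84 81 at offsets 7–9.
U+122F1 → 4-byte form F0 92 8B B1 at offsets 10–13.
U+55C7 → 3-byte form E5 97 87 at offsets 14–16.
U+20B2 → 3-byte form E2 82 B2 at offsets 17–19.
Offset 19 falls in char 6's range; it's byte 3 of E2 82 B2 = 0xB2.

0xB2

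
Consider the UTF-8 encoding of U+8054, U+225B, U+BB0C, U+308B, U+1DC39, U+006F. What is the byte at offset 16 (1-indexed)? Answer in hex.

1-indexed offset 16 is 0-indexed offset 15.
U+8054 → 3-byte form E8 81 94 at offsets 0–2.
U+225B → 3-byte form E2 89 9B at offsets 3–5.
U+BB0C → 3-byte form EB AC 8C at offsets 6–8.
U+308B → 3-byte form E3 82 8B at offsets 9–11.
U+1DC39 → 4-byte form F0 9D B0 B9 at offsets 12–15.
Offset 15 falls in char 5's range; it's byte 4 of F0 9D B0 B9 = 0xB9.

0xB9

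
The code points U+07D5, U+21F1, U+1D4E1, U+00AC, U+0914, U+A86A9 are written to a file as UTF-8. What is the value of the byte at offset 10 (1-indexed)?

0xC2

1-indexed offset 10 is 0-indexed offset 9.
U+07D5 → 2-byte form DF 95 at offsets 0–1.
U+21F1 → 3-byte form E2 87 B1 at offsets 2–4.
U+1D4E1 → 4-byte form F0 9D 93 A1 at offsets 5–8.
U+00AC → 2-byte form C2 AC at offsets 9–10.
Offset 9 falls in char 4's range; it's byte 1 of C2 AC = 0xC2.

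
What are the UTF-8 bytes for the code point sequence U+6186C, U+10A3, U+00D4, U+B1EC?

F1 A1 A1 AC E1 82 A3 C3 94 EB 87 AC

U+6186C: 4-byte form → F1 A1 A1 AC.
U+10A3: 3-byte form → E1 82 A3.
U+00D4: 2-byte form → C3 94.
U+B1EC: 3-byte form → EB 87 AC.
Concatenated (12 bytes): F1 A1 A1 AC E1 82 A3 C3 94 EB 87 AC.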